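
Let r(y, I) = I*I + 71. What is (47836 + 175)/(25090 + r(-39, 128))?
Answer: 48011/41545 ≈ 1.1556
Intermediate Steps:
r(y, I) = 71 + I**2 (r(y, I) = I**2 + 71 = 71 + I**2)
(47836 + 175)/(25090 + r(-39, 128)) = (47836 + 175)/(25090 + (71 + 128**2)) = 48011/(25090 + (71 + 16384)) = 48011/(25090 + 16455) = 48011/41545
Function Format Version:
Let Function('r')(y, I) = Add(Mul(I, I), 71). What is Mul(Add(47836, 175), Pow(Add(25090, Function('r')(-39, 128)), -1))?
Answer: Rational(48011, 41545) ≈ 1.1556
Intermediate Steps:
Function('r')(y, I) = Add(71, Pow(I, 2)) (Function('r')(y, I) = Add(Pow(I, 2), 71) = Add(71, Pow(I, 2)))
Mul(Add(47836, 175), Pow(Add(25090, Function('r')(-39, 128)), -1)) = Mul(Add(47836, 175), Pow(Add(25090, Add(71, Pow(128, 2))), -1)) = Mul(48011, Pow(Add(25090, Add(71, 16384)), -1)) = Mul(48011, Pow(Add(25090, 16455), -1)) = Mul(48011, Pow(41545, -1)) = Mul(48011, Rational(1, 41545)) = Rational(48011, 41545)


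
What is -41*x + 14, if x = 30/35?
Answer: -148/7 ≈ -21.143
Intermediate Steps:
x = 6/7 (x = 30*(1/35) = 6/7 ≈ 0.85714)
-41*x + 14 = -41*6/7 + 14 = -246/7 + 14 = -148/7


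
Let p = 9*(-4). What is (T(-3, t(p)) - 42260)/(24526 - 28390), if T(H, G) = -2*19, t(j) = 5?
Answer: 21149/1932 ≈ 10.947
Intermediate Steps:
p = -36
T(H, G) = -38
(T(-3, t(p)) - 42260)/(24526 - 28390) = (-38 - 42260)/(24526 - 28390) = -42298/(-3864) = -42298*(-1/3864) = 21149/1932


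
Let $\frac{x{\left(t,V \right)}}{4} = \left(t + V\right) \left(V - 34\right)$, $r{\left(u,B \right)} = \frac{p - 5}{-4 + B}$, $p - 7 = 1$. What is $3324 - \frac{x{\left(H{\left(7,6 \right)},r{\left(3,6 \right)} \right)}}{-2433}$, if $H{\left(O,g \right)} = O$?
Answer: $\frac{8086187}{2433} \approx 3323.5$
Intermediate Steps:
$p = 8$ ($p = 7 + 1 = 8$)
$r{\left(u,B \right)} = \frac{3}{-4 + B}$ ($r{\left(u,B \right)} = \frac{8 - 5}{-4 + B} = \frac{3}{-4 + B}$)
$x{\left(t,V \right)} = 4 \left(-34 + V\right) \left(V + t\right)$ ($x{\left(t,V \right)} = 4 \left(t + V\right) \left(V - 34\right) = 4 \left(V + t\right) \left(-34 + V\right) = 4 \left(-34 + V\right) \left(V + t\right)$)
$3324 - \frac{x{\left(H{\left(7,6 \right)},r{\left(3,6 \right)} \right)}}{-2433} = 3324 - \frac{- 136 \frac{3}{-4 + 6} - 952 + 4 \left(\frac{3}{-4 + 6}\right)^{2} + 4 \frac{3}{-4 + 6} \cdot 7}{-2433} = 3324 - \left(- 136 \cdot \frac{3}{2} - 952 + 4 \left(\frac{3}{2}\right)^{2} + 4 \cdot \frac{3}{2} \cdot 7\right) \left(- \frac{1}{2433}\right) = 3324 - \left(- 136 \cdot 3 \cdot \frac{1}{2} - 952 + 4 \left(3 \cdot \frac{1}{2}\right)^{2} + 4 \cdot 3 \cdot \frac{1}{2} \cdot 7\right) \left(- \frac{1}{2433}\right) = 3324 - \left(\left(-136\right) \frac{3}{2} - 952 + 4 \left(\frac{3}{2}\right)^{2} + 4 \cdot \frac{3}{2} \cdot 7\right) \left(- \frac{1}{2433}\right) = 3324 - \left(-204 - 952 + 4 \cdot \frac{9}{4} + 42\right) \left(- \frac{1}{2433}\right) = 3324 - \left(-204 - 952 + 9 + 42\right) \left(- \frac{1}{2433}\right) = 3324 - \left(-1105\right) \left(- \frac{1}{2433}\right) = 3324 - \frac{1105}{2433} = \frac{8086187}{2433}$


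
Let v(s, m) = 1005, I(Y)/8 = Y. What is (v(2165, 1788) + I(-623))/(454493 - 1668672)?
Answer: 3979/1214179 ≈ 0.0032771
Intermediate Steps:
I(Y) = 8*Y
(v(2165, 1788) + I(-623))/(454493 - 1668672) = (1005 + 8*(-623))/(454493 - 1668672) = (1005 - 4984)/(-1214179) = -3979*(-1/1214179) = 3979/1214179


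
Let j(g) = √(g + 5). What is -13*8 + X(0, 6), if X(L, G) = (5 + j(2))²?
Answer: -72 + 10*√7 ≈ -45.542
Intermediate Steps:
j(g) = √(5 + g)
X(L, G) = (5 + √7)² (X(L, G) = (5 + √(5 + 2))² = (5 + √7)²)
-13*8 + X(0, 6) = -13*8 + (5 + √7)² = -104 + (5 + √7)²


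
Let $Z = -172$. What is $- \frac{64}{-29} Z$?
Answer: $- \frac{11008}{29} \approx -379.59$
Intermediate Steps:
$- \frac{64}{-29} Z = - \frac{64}{-29} \left(-172\right) = \left(-64\right) \left(- \frac{1}{29}\right) \left(-172\right) = \frac{64}{29} \left(-172\right) = - \frac{11008}{29}$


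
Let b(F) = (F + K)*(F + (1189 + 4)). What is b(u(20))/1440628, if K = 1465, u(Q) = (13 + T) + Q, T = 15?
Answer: 1877633/1440628 ≈ 1.3033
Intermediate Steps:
u(Q) = 28 + Q (u(Q) = (13 + 15) + Q = 28 + Q)
b(F) = (1193 + F)*(1465 + F) (b(F) = (F + 1465)*(F + (1189 + 4)) = (1465 + F)*(F + 1193) = (1465 + F)*(1193 + F) = (1193 + F)*(1465 + F))
b(u(20))/1440628 = (1747745 + (28 + 20)² + 2658*(28 + 20))/1440628 = (1747745 + 48² + 2658*48)*(1/1440628) = (1747745 + 2304 + 127584)*(1/1440628) = 1877633*(1/1440628) = 1877633/1440628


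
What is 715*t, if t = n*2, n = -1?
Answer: -1430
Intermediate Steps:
t = -2 (t = -1*2 = -2)
715*t = 715*(-2) = -1430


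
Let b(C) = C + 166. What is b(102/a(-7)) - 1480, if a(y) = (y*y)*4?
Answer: -128721/98 ≈ -1313.5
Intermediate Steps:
a(y) = 4*y**2 (a(y) = y**2*4 = 4*y**2)
b(C) = 166 + C
b(102/a(-7)) - 1480 = (166 + 102/((4*(-7)**2))) - 1480 = (166 + 102/((4*49))) - 1480 = (166 + 102/196) - 1480 = (166 + 102*(1/196)) - 1480 = (166 + 51/98) - 1480 = 16319/98 - 1480 = -128721/98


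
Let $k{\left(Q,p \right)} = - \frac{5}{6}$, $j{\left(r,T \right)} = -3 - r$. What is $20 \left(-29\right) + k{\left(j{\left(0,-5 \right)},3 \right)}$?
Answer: $- \frac{3485}{6} \approx -580.83$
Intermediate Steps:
$k{\left(Q,p \right)} = - \frac{5}{6}$ ($k{\left(Q,p \right)} = \left(-5\right) \frac{1}{6} = - \frac{5}{6}$)
$20 \left(-29\right) + k{\left(j{\left(0,-5 \right)},3 \right)} = 20 \left(-29\right) - \frac{5}{6} = -580 - \frac{5}{6} = - \frac{3485}{6}$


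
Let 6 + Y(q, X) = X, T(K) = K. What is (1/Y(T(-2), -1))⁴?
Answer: 1/2401 ≈ 0.00041649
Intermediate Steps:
Y(q, X) = -6 + X
(1/Y(T(-2), -1))⁴ = (1/(-6 - 1))⁴ = (1/(-7))⁴ = (-⅐)⁴ = 1/2401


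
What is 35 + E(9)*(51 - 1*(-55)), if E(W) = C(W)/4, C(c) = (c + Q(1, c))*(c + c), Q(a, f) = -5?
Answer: 1943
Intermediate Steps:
C(c) = 2*c*(-5 + c) (C(c) = (c - 5)*(c + c) = (-5 + c)*(2*c) = 2*c*(-5 + c))
E(W) = W*(-5 + W)/2 (E(W) = (2*W*(-5 + W))/4 = (2*W*(-5 + W))*(1/4) = W*(-5 + W)/2)
35 + E(9)*(51 - 1*(-55)) = 35 + ((1/2)*9*(-5 + 9))*(51 - 1*(-55)) = 35 + ((1/2)*9*4)*(51 + 55) = 35 + 18*106 = 35 + 1908 = 1943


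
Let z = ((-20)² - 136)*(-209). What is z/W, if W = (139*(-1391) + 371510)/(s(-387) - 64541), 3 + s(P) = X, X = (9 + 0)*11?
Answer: 1185272440/59387 ≈ 19958.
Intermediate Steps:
X = 99 (X = 9*11 = 99)
s(P) = 96 (s(P) = -3 + 99 = 96)
z = -55176 (z = (400 - 136)*(-209) = 264*(-209) = -55176)
W = -178161/64445 (W = (139*(-1391) + 371510)/(96 - 64541) = (-193349 + 371510)/(-64445) = 178161*(-1/64445) = -178161/64445 ≈ -2.7645)
z/W = -55176/(-178161/64445) = -55176*(-64445/178161) = 1185272440/59387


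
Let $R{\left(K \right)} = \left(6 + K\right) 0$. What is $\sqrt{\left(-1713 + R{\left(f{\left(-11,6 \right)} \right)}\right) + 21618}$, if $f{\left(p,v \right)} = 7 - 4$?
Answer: $\sqrt{19905} \approx 141.08$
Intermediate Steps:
$f{\left(p,v \right)} = 3$ ($f{\left(p,v \right)} = 7 - 4 = 3$)
$R{\left(K \right)} = 0$
$\sqrt{\left(-1713 + R{\left(f{\left(-11,6 \right)} \right)}\right) + 21618} = \sqrt{\left(-1713 + 0\right) + 21618} = \sqrt{-1713 + 21618} = \sqrt{19905}$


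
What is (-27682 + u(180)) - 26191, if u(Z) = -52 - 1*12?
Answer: -53937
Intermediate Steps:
u(Z) = -64 (u(Z) = -52 - 12 = -64)
(-27682 + u(180)) - 26191 = (-27682 - 64) - 26191 = -27746 - 26191 = -53937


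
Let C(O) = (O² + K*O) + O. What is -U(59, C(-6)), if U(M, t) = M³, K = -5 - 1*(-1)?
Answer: -205379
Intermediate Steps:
K = -4 (K = -5 + 1 = -4)
C(O) = O² - 3*O (C(O) = (O² - 4*O) + O = O² - 3*O)
-U(59, C(-6)) = -1*59³ = -1*205379 = -205379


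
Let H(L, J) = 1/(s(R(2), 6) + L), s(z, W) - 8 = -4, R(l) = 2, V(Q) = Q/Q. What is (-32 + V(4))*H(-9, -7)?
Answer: 31/5 ≈ 6.2000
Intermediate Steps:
V(Q) = 1
s(z, W) = 4 (s(z, W) = 8 - 4 = 4)
H(L, J) = 1/(4 + L)
(-32 + V(4))*H(-9, -7) = (-32 + 1)/(4 - 9) = -31/(-5) = -31*(-⅕) = 31/5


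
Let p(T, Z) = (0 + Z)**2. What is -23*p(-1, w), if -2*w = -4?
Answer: -92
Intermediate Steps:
w = 2 (w = -1/2*(-4) = 2)
p(T, Z) = Z**2
-23*p(-1, w) = -23*2**2 = -23*4 = -92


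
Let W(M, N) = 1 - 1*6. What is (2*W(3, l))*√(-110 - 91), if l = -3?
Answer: -10*I*√201 ≈ -141.77*I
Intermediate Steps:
W(M, N) = -5 (W(M, N) = 1 - 6 = -5)
(2*W(3, l))*√(-110 - 91) = (2*(-5))*√(-110 - 91) = -10*I*√201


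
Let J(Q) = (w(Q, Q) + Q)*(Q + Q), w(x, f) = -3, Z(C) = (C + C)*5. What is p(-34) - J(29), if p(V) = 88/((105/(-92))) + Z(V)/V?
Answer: -165386/105 ≈ -1575.1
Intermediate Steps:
Z(C) = 10*C (Z(C) = (2*C)*5 = 10*C)
p(V) = -7046/105 (p(V) = 88/((105/(-92))) + (10*V)/V = 88/((105*(-1/92))) + 10 = 88/(-105/92) + 10 = 88*(-92/105) + 10 = -8096/105 + 10 = -7046/105)
J(Q) = 2*Q*(-3 + Q) (J(Q) = (-3 + Q)*(Q + Q) = (-3 + Q)*(2*Q) = 2*Q*(-3 + Q))
p(-34) - J(29) = -7046/105 - 2*29*(-3 + 29) = -7046/105 - 2*29*26 = -7046/105 - 1*1508 = -7046/105 - 1508 = -165386/105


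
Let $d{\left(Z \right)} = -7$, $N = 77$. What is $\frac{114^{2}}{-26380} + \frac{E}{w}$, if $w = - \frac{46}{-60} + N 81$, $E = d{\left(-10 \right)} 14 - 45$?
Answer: $- \frac{636287667}{1234142135} \approx -0.51557$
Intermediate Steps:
$E = -143$ ($E = \left(-7\right) 14 - 45 = -98 - 45 = -143$)
$w = \frac{187133}{30}$ ($w = - \frac{46}{-60} + 77 \cdot 81 = \left(-46\right) \left(- \frac{1}{60}\right) + 6237 = \frac{23}{30} + 6237 = \frac{187133}{30} \approx 6237.8$)
$\frac{114^{2}}{-26380} + \frac{E}{w} = \frac{114^{2}}{-26380} - \frac{143}{\frac{187133}{30}} = 12996 \left(- \frac{1}{26380}\right) - \frac{4290}{187133} = - \frac{3249}{6595} - \frac{4290}{187133} = - \frac{636287667}{1234142135}$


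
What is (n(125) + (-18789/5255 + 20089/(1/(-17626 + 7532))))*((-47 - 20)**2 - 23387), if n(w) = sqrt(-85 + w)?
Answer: 20137715076384862/5255 - 37796*sqrt(10) ≈ 3.8321e+12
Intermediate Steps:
(n(125) + (-18789/5255 + 20089/(1/(-17626 + 7532))))*((-47 - 20)**2 - 23387) = (sqrt(-85 + 125) + (-18789/5255 + 20089/(1/(-17626 + 7532))))*((-47 - 20)**2 - 23387) = (sqrt(40) + (-18789*1/5255 + 20089/(1/(-10094))))*((-67)**2 - 23387) = (2*sqrt(10) + (-18789/5255 + 20089/(-1/10094)))*(4489 - 23387) = (2*sqrt(10) + (-18789/5255 + 20089*(-10094)))*(-18898) = (2*sqrt(10) + (-18789/5255 - 202778366))*(-18898) = (2*sqrt(10) - 1065600332119/5255)*(-18898) = (-1065600332119/5255 + 2*sqrt(10))*(-18898) = 20137715076384862/5255 - 37796*sqrt(10)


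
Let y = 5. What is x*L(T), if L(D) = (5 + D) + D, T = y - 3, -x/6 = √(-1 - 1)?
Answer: -54*I*√2 ≈ -76.368*I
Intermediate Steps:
x = -6*I*√2 (x = -6*√(-1 - 1) = -6*I*√2 ≈ -8.4853*I)
T = 2 (T = 5 - 3 = 2)
L(D) = 5 + 2*D
x*L(T) = (-6*I*√2)*(5 + 2*2) = (-6*I*√2)*(5 + 4) = -6*I*√2*9 = -54*I*√2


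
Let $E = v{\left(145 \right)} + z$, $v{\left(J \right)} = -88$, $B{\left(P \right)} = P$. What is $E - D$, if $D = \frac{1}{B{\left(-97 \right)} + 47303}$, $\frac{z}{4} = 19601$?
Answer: $\frac{3696985095}{47206} \approx 78316.0$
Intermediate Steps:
$z = 78404$ ($z = 4 \cdot 19601 = 78404$)
$D = \frac{1}{47206}$ ($D = \frac{1}{-97 + 47303} = \frac{1}{47206} \approx 2.1184 \cdot 10^{-5}$)
$E = 78316$ ($E = -88 + 78404 = 78316$)
$E - D = 78316 - \frac{1}{47206} = \frac{3696985095}{47206}$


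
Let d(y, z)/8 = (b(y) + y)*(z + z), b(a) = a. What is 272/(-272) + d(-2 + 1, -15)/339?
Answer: 47/113 ≈ 0.41593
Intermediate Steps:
d(y, z) = 32*y*z (d(y, z) = 8*((y + y)*(z + z)) = 8*((2*y)*(2*z)) = 8*(4*y*z) = 32*y*z)
272/(-272) + d(-2 + 1, -15)/339 = 272/(-272) + (32*(-2 + 1)*(-15))/339 = 272*(-1/272) + (32*(-1)*(-15))*(1/339) = -1 + 480*(1/339) = -1 + 160/113 = 47/113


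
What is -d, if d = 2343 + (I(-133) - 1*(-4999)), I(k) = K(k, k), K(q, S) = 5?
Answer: -7347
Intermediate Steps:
I(k) = 5
d = 7347 (d = 2343 + (5 - 1*(-4999)) = 2343 + (5 + 4999) = 2343 + 5004 = 7347)
-d = -1*7347 = -7347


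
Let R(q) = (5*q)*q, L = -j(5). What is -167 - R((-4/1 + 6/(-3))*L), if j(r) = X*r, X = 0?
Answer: -167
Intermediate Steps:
j(r) = 0 (j(r) = 0*r = 0)
L = 0 (L = -1*0 = 0)
R(q) = 5*q**2
-167 - R((-4/1 + 6/(-3))*L) = -167 - 5*((-4/1 + 6/(-3))*0)**2 = -167 - 5*((-4*1 + 6*(-1/3))*0)**2 = -167 - 5*((-4 - 2)*0)**2 = -167 - 5*(-6*0)**2 = -167 - 5*0**2 = -167 - 5*0 = -167 - 1*0 = -167 + 0 = -167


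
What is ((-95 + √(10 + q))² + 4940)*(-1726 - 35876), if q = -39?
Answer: -524021472 + 7144380*I*√29 ≈ -5.2402e+8 + 3.8474e+7*I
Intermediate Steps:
((-95 + √(10 + q))² + 4940)*(-1726 - 35876) = ((-95 + √(10 - 39))² + 4940)*(-1726 - 35876) = ((-95 + √(-29))² + 4940)*(-37602) = ((-95 + I*√29)² + 4940)*(-37602) = (4940 + (-95 + I*√29)²)*(-37602) = -185753880 - 37602*(-95 + I*√29)²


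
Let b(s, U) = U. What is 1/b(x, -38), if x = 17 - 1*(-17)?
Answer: -1/38 ≈ -0.026316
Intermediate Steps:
x = 34 (x = 17 + 17 = 34)
1/b(x, -38) = 1/(-38) = -1/38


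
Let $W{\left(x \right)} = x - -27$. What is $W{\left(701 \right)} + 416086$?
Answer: $416814$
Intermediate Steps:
$W{\left(x \right)} = 27 + x$ ($W{\left(x \right)} = x + 27 = 27 + x$)
$W{\left(701 \right)} + 416086 = \left(27 + 701\right) + 416086 = 728 + 416086 = 416814$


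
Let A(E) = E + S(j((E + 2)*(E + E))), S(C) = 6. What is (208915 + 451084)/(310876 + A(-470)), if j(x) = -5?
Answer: 659999/310412 ≈ 2.1262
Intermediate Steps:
A(E) = 6 + E (A(E) = E + 6 = 6 + E)
(208915 + 451084)/(310876 + A(-470)) = (208915 + 451084)/(310876 + (6 - 470)) = 659999/(310876 - 464) = 659999/310412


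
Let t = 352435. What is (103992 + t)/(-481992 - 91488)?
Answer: -456427/573480 ≈ -0.79589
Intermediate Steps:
(103992 + t)/(-481992 - 91488) = (103992 + 352435)/(-481992 - 91488) = 456427/(-573480) = 456427*(-1/573480) = -456427/573480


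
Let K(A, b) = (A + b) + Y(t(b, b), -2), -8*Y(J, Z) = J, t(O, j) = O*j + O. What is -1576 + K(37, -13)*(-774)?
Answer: -5059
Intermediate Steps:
t(O, j) = O + O*j
Y(J, Z) = -J/8
K(A, b) = A + b - b*(1 + b)/8 (K(A, b) = (A + b) - b*(1 + b)/8 = A + b - b*(1 + b)/8)
-1576 + K(37, -13)*(-774) = -1576 + (37 - 13 - ⅛*(-13)*(1 - 13))*(-774) = -1576 + (37 - 13 - ⅛*(-13)*(-12))*(-774) = -1576 + (37 - 13 - 39/2)*(-774) = -1576 + (9/2)*(-774) = -1576 - 3483 = -5059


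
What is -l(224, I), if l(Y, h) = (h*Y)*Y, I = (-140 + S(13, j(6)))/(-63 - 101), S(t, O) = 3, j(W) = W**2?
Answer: -1718528/41 ≈ -41915.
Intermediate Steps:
I = 137/164 (I = (-140 + 3)/(-63 - 101) = -137/(-164) = -137*(-1/164) = 137/164 ≈ 0.83537)
l(Y, h) = h*Y**2 (l(Y, h) = (Y*h)*Y = h*Y**2)
-l(224, I) = -137*224**2/164 = -137*50176/164 = -1*1718528/41 = -1718528/41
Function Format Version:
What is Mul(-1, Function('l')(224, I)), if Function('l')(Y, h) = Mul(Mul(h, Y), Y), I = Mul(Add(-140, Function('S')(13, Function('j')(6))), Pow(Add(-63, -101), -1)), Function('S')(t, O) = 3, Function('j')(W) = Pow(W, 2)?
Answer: Rational(-1718528, 41) ≈ -41915.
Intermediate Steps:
I = Rational(137, 164) (I = Mul(Add(-140, 3), Pow(Add(-63, -101), -1)) = Mul(-137, Pow(-164, -1)) = Mul(-137, Rational(-1, 164)) = Rational(137, 164) ≈ 0.83537)
Function('l')(Y, h) = Mul(h, Pow(Y, 2)) (Function('l')(Y, h) = Mul(Mul(Y, h), Y) = Mul(h, Pow(Y, 2)))
Mul(-1, Function('l')(224, I)) = Mul(-1, Mul(Rational(137, 164), Pow(224, 2))) = Mul(-1, Mul(Rational(137, 164), 50176)) = Mul(-1, Rational(1718528, 41)) = Rational(-1718528, 41)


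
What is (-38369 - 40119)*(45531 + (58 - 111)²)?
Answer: -3794109920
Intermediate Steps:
(-38369 - 40119)*(45531 + (58 - 111)²) = -78488*(45531 + (-53)²) = -78488*(45531 + 2809) = -78488*48340 = -3794109920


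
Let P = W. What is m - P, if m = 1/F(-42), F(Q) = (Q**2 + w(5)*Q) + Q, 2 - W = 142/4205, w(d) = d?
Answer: -12497011/6357960 ≈ -1.9656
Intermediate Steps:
W = 8268/4205 (W = 2 - 142/4205 = 8268/4205 ≈ 1.9662)
F(Q) = Q**2 + 6*Q (F(Q) = (Q**2 + 5*Q) + Q = Q**2 + 6*Q)
P = 8268/4205 ≈ 1.9662
m = 1/1512 (m = 1/(-42*(6 - 42)) = 1/(-42*(-36)) = 1/1512 ≈ 0.00066138)
m - P = 1/1512 - 1*8268/4205 = 1/1512 - 8268/4205 = -12497011/6357960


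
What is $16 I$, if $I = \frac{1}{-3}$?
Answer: $- \frac{16}{3} \approx -5.3333$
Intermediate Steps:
$I = - \frac{1}{3} \approx -0.33333$
$16 I = 16 \left(- \frac{1}{3}\right) = - \frac{16}{3}$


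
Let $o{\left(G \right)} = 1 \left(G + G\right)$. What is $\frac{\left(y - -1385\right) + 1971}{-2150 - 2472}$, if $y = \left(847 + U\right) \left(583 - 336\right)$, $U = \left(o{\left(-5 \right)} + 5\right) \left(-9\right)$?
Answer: $- \frac{111840}{2311} \approx -48.395$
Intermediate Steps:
$o{\left(G \right)} = 2 G$ ($o{\left(G \right)} = 1 \cdot 2 G = 2 G$)
$U = 45$ ($U = \left(2 \left(-5\right) + 5\right) \left(-9\right) = \left(-10 + 5\right) \left(-9\right) = \left(-5\right) \left(-9\right) = 45$)
$y = 220324$ ($y = \left(847 + 45\right) \left(583 - 336\right) = 892 \cdot 247 = 220324$)
$\frac{\left(y - -1385\right) + 1971}{-2150 - 2472} = \frac{\left(220324 - -1385\right) + 1971}{-2150 - 2472} = \frac{\left(220324 + 1385\right) + 1971}{-4622} = \left(221709 + 1971\right) \left(- \frac{1}{4622}\right) = 223680 \left(- \frac{1}{4622}\right) = - \frac{111840}{2311}$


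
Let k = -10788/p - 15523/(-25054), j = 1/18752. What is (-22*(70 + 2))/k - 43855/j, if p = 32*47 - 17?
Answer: -203289425366632928/247199851 ≈ -8.2237e+8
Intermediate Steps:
p = 1487 (p = 1504 - 17 = 1487)
j = 1/18752 ≈ 5.3328e-5
k = -247199851/37255298 (k = -10788/1487 - 15523/(-25054) = -10788*1/1487 - 15523*(-1/25054) = -10788/1487 + 15523/25054 = -247199851/37255298 ≈ -6.6353)
(-22*(70 + 2))/k - 43855/j = (-22*(70 + 2))/(-247199851/37255298) - 43855/1/18752 = -22*72*(-37255298/247199851) - 43855*18752 = -1584*(-37255298/247199851) - 822368960 = 59012392032/247199851 - 822368960 = -203289425366632928/247199851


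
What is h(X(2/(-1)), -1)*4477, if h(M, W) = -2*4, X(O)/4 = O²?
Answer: -35816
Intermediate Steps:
X(O) = 4*O²
h(M, W) = -8
h(X(2/(-1)), -1)*4477 = -8*4477 = -35816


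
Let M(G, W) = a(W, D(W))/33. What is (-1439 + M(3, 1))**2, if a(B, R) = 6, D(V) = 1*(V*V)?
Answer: 250493929/121 ≈ 2.0702e+6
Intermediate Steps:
D(V) = V**2 (D(V) = 1*V**2 = V**2)
M(G, W) = 2/11 (M(G, W) = 6/33 = 6*(1/33) = 2/11)
(-1439 + M(3, 1))**2 = (-1439 + 2/11)**2 = (-15827/11)**2 = 250493929/121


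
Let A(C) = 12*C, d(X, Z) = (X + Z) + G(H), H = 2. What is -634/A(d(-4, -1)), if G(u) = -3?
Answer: 317/48 ≈ 6.6042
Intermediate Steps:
d(X, Z) = -3 + X + Z (d(X, Z) = (X + Z) - 3 = -3 + X + Z)
-634/A(d(-4, -1)) = -634*1/(12*(-3 - 4 - 1)) = -634/(12*(-8)) = -634/(-96) = -634*(-1/96) = 317/48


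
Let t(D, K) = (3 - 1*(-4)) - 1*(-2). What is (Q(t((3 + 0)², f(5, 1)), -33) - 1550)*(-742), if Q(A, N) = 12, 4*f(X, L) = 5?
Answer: 1141196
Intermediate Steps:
f(X, L) = 5/4 (f(X, L) = (¼)*5 = 5/4)
t(D, K) = 9 (t(D, K) = (3 + 4) + 2 = 7 + 2 = 9)
(Q(t((3 + 0)², f(5, 1)), -33) - 1550)*(-742) = (12 - 1550)*(-742) = -1538*(-742) = 1141196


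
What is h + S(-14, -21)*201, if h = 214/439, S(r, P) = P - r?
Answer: -617459/439 ≈ -1406.5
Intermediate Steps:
h = 214/439 (h = 214*(1/439) = 214/439 ≈ 0.48747)
h + S(-14, -21)*201 = 214/439 + (-21 - 1*(-14))*201 = 214/439 + (-21 + 14)*201 = 214/439 - 7*201 = 214/439 - 1407 = -617459/439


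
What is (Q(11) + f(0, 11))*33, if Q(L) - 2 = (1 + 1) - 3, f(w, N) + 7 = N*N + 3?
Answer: 3894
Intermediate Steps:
f(w, N) = -4 + N**2 (f(w, N) = -7 + (N*N + 3) = -7 + (N**2 + 3) = -7 + (3 + N**2) = -4 + N**2)
Q(L) = 1 (Q(L) = 2 + ((1 + 1) - 3) = 2 + (2 - 3) = 2 - 1 = 1)
(Q(11) + f(0, 11))*33 = (1 + (-4 + 11**2))*33 = (1 + (-4 + 121))*33 = (1 + 117)*33 = 118*33 = 3894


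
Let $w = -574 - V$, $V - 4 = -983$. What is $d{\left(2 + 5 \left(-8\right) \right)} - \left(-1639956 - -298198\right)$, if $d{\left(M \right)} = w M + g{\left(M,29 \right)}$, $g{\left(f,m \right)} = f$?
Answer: $1326330$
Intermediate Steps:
$V = -979$ ($V = 4 - 983 = -979$)
$w = 405$ ($w = -574 - -979 = -574 + 979 = 405$)
$d{\left(M \right)} = 406 M$ ($d{\left(M \right)} = 405 M + M = 406 M$)
$d{\left(2 + 5 \left(-8\right) \right)} - \left(-1639956 - -298198\right) = 406 \left(2 + 5 \left(-8\right)\right) - \left(-1639956 - -298198\right) = 406 \left(2 - 40\right) - \left(-1639956 + 298198\right) = 406 \left(-38\right) - -1341758 = -15428 + 1341758 = 1326330$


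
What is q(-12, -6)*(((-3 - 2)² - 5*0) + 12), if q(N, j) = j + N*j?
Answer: 2442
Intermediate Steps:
q(-12, -6)*(((-3 - 2)² - 5*0) + 12) = (-6*(1 - 12))*(((-3 - 2)² - 5*0) + 12) = (-6*(-11))*(((-5)² + 0) + 12) = 66*((25 + 0) + 12) = 66*(25 + 12) = 66*37 = 2442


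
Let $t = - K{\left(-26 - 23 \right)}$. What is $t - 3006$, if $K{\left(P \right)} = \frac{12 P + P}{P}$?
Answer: $-3019$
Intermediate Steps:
$K{\left(P \right)} = 13$ ($K{\left(P \right)} = \frac{13 P}{P} = 13$)
$t = -13$ ($t = \left(-1\right) 13 = -13$)
$t - 3006 = -13 - 3006 = -3019$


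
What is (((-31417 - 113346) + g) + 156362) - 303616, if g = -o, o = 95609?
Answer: -387626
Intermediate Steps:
g = -95609 (g = -1*95609 = -95609)
(((-31417 - 113346) + g) + 156362) - 303616 = (((-31417 - 113346) - 95609) + 156362) - 303616 = ((-144763 - 95609) + 156362) - 303616 = (-240372 + 156362) - 303616 = -84010 - 303616 = -387626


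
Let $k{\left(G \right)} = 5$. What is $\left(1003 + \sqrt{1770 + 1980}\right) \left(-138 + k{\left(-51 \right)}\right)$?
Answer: $-133399 - 3325 \sqrt{6} \approx -1.4154 \cdot 10^{5}$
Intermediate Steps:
$\left(1003 + \sqrt{1770 + 1980}\right) \left(-138 + k{\left(-51 \right)}\right) = \left(1003 + \sqrt{1770 + 1980}\right) \left(-138 + 5\right) = \left(1003 + \sqrt{3750}\right) \left(-133\right) = \left(1003 + 25 \sqrt{6}\right) \left(-133\right) = -133399 - 3325 \sqrt{6}$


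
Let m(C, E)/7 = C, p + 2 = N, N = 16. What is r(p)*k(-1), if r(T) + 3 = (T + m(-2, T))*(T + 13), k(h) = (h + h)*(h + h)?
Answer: -12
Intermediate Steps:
k(h) = 4*h² (k(h) = (2*h)*(2*h) = 4*h²)
p = 14 (p = -2 + 16 = 14)
m(C, E) = 7*C
r(T) = -3 + (-14 + T)*(13 + T) (r(T) = -3 + (T + 7*(-2))*(T + 13) = -3 + (T - 14)*(13 + T) = -3 + (-14 + T)*(13 + T))
r(p)*k(-1) = (-185 + 14² - 1*14)*(4*(-1)²) = (-185 + 196 - 14)*(4*1) = -3*4 = -12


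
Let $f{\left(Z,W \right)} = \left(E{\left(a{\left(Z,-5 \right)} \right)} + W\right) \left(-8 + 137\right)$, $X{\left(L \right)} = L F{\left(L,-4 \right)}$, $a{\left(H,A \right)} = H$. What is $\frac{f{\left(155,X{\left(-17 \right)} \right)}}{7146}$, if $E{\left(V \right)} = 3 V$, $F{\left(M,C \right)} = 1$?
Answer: $\frac{9632}{1191} \approx 8.0873$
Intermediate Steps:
$X{\left(L \right)} = L$ ($X{\left(L \right)} = L 1 = L$)
$f{\left(Z,W \right)} = 129 W + 387 Z$ ($f{\left(Z,W \right)} = \left(3 Z + W\right) \left(-8 + 137\right) = \left(W + 3 Z\right) 129 = 129 W + 387 Z$)
$\frac{f{\left(155,X{\left(-17 \right)} \right)}}{7146} = \frac{129 \left(-17\right) + 387 \cdot 155}{7146} = \left(-2193 + 59985\right) \frac{1}{7146} = 57792 \cdot \frac{1}{7146} = \frac{9632}{1191}$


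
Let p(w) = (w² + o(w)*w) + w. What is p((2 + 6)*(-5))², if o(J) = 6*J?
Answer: 124545600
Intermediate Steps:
p(w) = w + 7*w² (p(w) = (w² + (6*w)*w) + w = (w² + 6*w²) + w = 7*w² + w = w + 7*w²)
p((2 + 6)*(-5))² = (((2 + 6)*(-5))*(1 + 7*((2 + 6)*(-5))))² = ((8*(-5))*(1 + 7*(8*(-5))))² = (-40*(1 + 7*(-40)))² = (-40*(1 - 280))² = (-40*(-279))² = 11160² = 124545600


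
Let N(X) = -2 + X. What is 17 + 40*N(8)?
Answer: 257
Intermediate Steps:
17 + 40*N(8) = 17 + 40*(-2 + 8) = 17 + 40*6 = 17 + 240 = 257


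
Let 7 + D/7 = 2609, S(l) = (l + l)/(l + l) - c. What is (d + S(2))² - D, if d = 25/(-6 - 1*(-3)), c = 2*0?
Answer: -163442/9 ≈ -18160.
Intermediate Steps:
c = 0
S(l) = 1 (S(l) = (l + l)/(l + l) - 1*0 = (2*l)/((2*l)) + 0 = (2*l)*(1/(2*l)) + 0 = 1 + 0 = 1)
d = -25/3 (d = 25/(-6 + 3) = 25/(-3) = 25*(-⅓) = -25/3 ≈ -8.3333)
D = 18214 (D = -49 + 7*2609 = -49 + 18263 = 18214)
(d + S(2))² - D = (-25/3 + 1)² - 1*18214 = (-22/3)² - 18214 = 484/9 - 18214 = -163442/9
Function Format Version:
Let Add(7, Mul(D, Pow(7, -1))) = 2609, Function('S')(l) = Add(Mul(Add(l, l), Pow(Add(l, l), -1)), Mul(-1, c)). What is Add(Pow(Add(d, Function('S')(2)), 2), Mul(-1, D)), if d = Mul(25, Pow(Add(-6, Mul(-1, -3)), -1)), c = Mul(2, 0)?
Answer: Rational(-163442, 9) ≈ -18160.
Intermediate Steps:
c = 0
Function('S')(l) = 1 (Function('S')(l) = Add(Mul(Add(l, l), Pow(Add(l, l), -1)), Mul(-1, 0)) = Add(Mul(Mul(2, l), Pow(Mul(2, l), -1)), 0) = Add(Mul(Mul(2, l), Mul(Rational(1, 2), Pow(l, -1))), 0) = Add(1, 0) = 1)
d = Rational(-25, 3) (d = Mul(25, Pow(Add(-6, 3), -1)) = Mul(25, Pow(-3, -1)) = Mul(25, Rational(-1, 3)) = Rational(-25, 3) ≈ -8.3333)
D = 18214 (D = Add(-49, Mul(7, 2609)) = Add(-49, 18263) = 18214)
Add(Pow(Add(d, Function('S')(2)), 2), Mul(-1, D)) = Add(Pow(Add(Rational(-25, 3), 1), 2), Mul(-1, 18214)) = Add(Pow(Rational(-22, 3), 2), -18214) = Add(Rational(484, 9), -18214) = Rational(-163442, 9)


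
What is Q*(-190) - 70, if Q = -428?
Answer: 81250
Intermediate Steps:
Q*(-190) - 70 = -428*(-190) - 70 = 81320 - 70 = 81250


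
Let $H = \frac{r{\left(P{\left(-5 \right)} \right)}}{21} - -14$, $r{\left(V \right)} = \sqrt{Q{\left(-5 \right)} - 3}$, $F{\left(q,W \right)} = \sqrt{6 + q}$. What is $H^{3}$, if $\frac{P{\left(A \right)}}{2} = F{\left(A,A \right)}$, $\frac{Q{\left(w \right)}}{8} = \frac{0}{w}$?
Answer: $\frac{\left(294 + i \sqrt{3}\right)^{3}}{9261} \approx 2743.7 + 48.497 i$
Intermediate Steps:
$Q{\left(w \right)} = 0$ ($Q{\left(w \right)} = 8 \frac{0}{w} = 8 \cdot 0 = 0$)
$P{\left(A \right)} = 2 \sqrt{6 + A}$
$r{\left(V \right)} = i \sqrt{3}$ ($r{\left(V \right)} = \sqrt{0 - 3} = \sqrt{-3} = i \sqrt{3}$)
$H = 14 + \frac{i \sqrt{3}}{21}$ ($H = \frac{i \sqrt{3}}{21} - -14 = i \sqrt{3} \cdot \frac{1}{21} + 14 = \frac{i \sqrt{3}}{21} + 14 = 14 + \frac{i \sqrt{3}}{21} \approx 14.0 + 0.082479 i$)
$H^{3} = \left(14 + \frac{i \sqrt{3}}{21}\right)^{3}$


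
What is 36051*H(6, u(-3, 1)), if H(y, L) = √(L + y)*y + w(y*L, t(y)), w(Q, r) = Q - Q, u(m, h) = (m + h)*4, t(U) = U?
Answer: 216306*I*√2 ≈ 3.059e+5*I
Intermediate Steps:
u(m, h) = 4*h + 4*m (u(m, h) = (h + m)*4 = 4*h + 4*m)
w(Q, r) = 0
H(y, L) = y*√(L + y) (H(y, L) = √(L + y)*y + 0 = y*√(L + y) + 0 = y*√(L + y))
36051*H(6, u(-3, 1)) = 36051*(6*√((4*1 + 4*(-3)) + 6)) = 36051*(6*√((4 - 12) + 6)) = 36051*(6*√(-8 + 6)) = 36051*(6*√(-2)) = 36051*(6*(I*√2)) = 36051*(6*I*√2) = 216306*I*√2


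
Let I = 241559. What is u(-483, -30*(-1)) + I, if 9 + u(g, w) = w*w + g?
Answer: 241967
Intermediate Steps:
u(g, w) = -9 + g + w² (u(g, w) = -9 + (w*w + g) = -9 + (w² + g) = -9 + (g + w²) = -9 + g + w²)
u(-483, -30*(-1)) + I = (-9 - 483 + (-30*(-1))²) + 241559 = (-9 - 483 + 30²) + 241559 = (-9 - 483 + 900) + 241559 = 408 + 241559 = 241967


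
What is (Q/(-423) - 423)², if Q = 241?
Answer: 32101888900/178929 ≈ 1.7941e+5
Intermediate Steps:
(Q/(-423) - 423)² = (241/(-423) - 423)² = (241*(-1/423) - 423)² = (-241/423 - 423)² = (-179170/423)² = 32101888900/178929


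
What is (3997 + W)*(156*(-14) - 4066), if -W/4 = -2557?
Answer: -88906250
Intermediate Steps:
W = 10228 (W = -4*(-2557) = 10228)
(3997 + W)*(156*(-14) - 4066) = (3997 + 10228)*(156*(-14) - 4066) = 14225*(-2184 - 4066) = 14225*(-6250) = -88906250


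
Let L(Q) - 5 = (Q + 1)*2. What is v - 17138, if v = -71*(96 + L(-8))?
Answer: -23315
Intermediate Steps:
L(Q) = 7 + 2*Q (L(Q) = 5 + (Q + 1)*2 = 5 + (1 + Q)*2 = 5 + (2 + 2*Q) = 7 + 2*Q)
v = -6177 (v = -71*(96 + (7 + 2*(-8))) = -71*(96 + (7 - 16)) = -71*(96 - 9) = -71*87 = -6177)
v - 17138 = -6177 - 17138 = -23315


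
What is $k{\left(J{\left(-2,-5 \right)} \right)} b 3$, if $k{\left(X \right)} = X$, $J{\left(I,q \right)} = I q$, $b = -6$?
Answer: $-180$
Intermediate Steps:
$k{\left(J{\left(-2,-5 \right)} \right)} b 3 = \left(-2\right) \left(-5\right) \left(\left(-6\right) 3\right) = 10 \left(-18\right) = -180$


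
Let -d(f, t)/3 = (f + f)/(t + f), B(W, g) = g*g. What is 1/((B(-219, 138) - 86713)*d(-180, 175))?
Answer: 1/14616504 ≈ 6.8416e-8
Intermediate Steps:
B(W, g) = g²
d(f, t) = -6*f/(f + t) (d(f, t) = -3*(f + f)/(t + f) = -3*2*f/(f + t) = -6*f/(f + t))
1/((B(-219, 138) - 86713)*d(-180, 175)) = 1/((138² - 86713)*((-6*(-180)/(-180 + 175)))) = 1/((19044 - 86713)*((-6*(-180)/(-5)))) = 1/((-67669)*((-6*(-180)*(-⅕)))) = -1/67669/(-216) = -1/67669*(-1/216) = 1/14616504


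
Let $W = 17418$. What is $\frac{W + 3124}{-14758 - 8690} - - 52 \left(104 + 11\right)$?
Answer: $\frac{70099249}{11724} \approx 5979.1$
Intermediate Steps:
$\frac{W + 3124}{-14758 - 8690} - - 52 \left(104 + 11\right) = \frac{17418 + 3124}{-14758 - 8690} - - 52 \left(104 + 11\right) = \frac{20542}{-23448} - \left(-52\right) 115 = 20542 \left(- \frac{1}{23448}\right) - -5980 = - \frac{10271}{11724} + 5980 = \frac{70099249}{11724}$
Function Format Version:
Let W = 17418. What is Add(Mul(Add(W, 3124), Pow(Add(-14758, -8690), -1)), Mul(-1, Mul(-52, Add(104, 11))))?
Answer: Rational(70099249, 11724) ≈ 5979.1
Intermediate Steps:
Add(Mul(Add(W, 3124), Pow(Add(-14758, -8690), -1)), Mul(-1, Mul(-52, Add(104, 11)))) = Add(Mul(Add(17418, 3124), Pow(Add(-14758, -8690), -1)), Mul(-1, Mul(-52, Add(104, 11)))) = Add(Mul(20542, Pow(-23448, -1)), Mul(-1, Mul(-52, 115))) = Add(Mul(20542, Rational(-1, 23448)), Mul(-1, -5980)) = Add(Rational(-10271, 11724), 5980) = Rational(70099249, 11724)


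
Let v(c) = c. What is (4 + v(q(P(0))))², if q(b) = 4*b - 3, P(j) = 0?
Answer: 1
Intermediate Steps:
q(b) = -3 + 4*b
(4 + v(q(P(0))))² = (4 + (-3 + 4*0))² = (4 + (-3 + 0))² = (4 - 3)² = 1² = 1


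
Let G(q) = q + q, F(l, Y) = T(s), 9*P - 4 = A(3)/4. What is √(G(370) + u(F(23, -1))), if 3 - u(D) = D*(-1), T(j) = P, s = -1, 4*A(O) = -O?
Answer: √107053/12 ≈ 27.266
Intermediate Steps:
A(O) = -O/4 (A(O) = (-O)/4 = -O/4)
P = 61/144 (P = 4/9 + (-¼*3/4)/9 = 4/9 + (-¾*¼)/9 = 4/9 + (⅑)*(-3/16) = 4/9 - 1/48 = 61/144 ≈ 0.42361)
T(j) = 61/144
F(l, Y) = 61/144
u(D) = 3 + D (u(D) = 3 - D*(-1) = 3 - (-1)*D = 3 + D)
G(q) = 2*q
√(G(370) + u(F(23, -1))) = √(2*370 + (3 + 61/144)) = √(740 + 493/144) = √(107053/144) = √107053/12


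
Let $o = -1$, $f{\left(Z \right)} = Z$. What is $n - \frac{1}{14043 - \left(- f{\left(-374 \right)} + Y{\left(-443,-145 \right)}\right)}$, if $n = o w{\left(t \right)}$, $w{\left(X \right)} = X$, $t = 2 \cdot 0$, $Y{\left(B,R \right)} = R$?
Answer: $- \frac{1}{13814} \approx -7.239 \cdot 10^{-5}$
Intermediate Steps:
$t = 0$
$n = 0$ ($n = \left(-1\right) 0 = 0$)
$n - \frac{1}{14043 - \left(- f{\left(-374 \right)} + Y{\left(-443,-145 \right)}\right)} = 0 - \frac{1}{14043 - 229} = 0 - \frac{1}{13814} = - \frac{1}{13814}$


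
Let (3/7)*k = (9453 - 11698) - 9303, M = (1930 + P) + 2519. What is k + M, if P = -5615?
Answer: -84334/3 ≈ -28111.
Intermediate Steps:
M = -1166 (M = (1930 - 5615) + 2519 = -3685 + 2519 = -1166)
k = -80836/3 (k = 7*((9453 - 11698) - 9303)/3 = 7*(-2245 - 9303)/3 = (7/3)*(-11548) = -80836/3 ≈ -26945.)
k + M = -80836/3 - 1166 = -84334/3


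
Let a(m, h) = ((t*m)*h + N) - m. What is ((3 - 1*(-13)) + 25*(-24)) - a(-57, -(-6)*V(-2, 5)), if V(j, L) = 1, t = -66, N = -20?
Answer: -23193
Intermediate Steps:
a(m, h) = -20 - m - 66*h*m (a(m, h) = ((-66*m)*h - 20) - m = (-66*h*m - 20) - m = (-20 - 66*h*m) - m = -20 - m - 66*h*m)
((3 - 1*(-13)) + 25*(-24)) - a(-57, -(-6)*V(-2, 5)) = ((3 - 1*(-13)) + 25*(-24)) - (-20 - 1*(-57) - 66*(-(-6))*(-57)) = ((3 + 13) - 600) - (-20 + 57 - 66*(-6*(-1))*(-57)) = (16 - 600) - (-20 + 57 - 66*6*(-57)) = -584 - (-20 + 57 + 22572) = -584 - 1*22609 = -584 - 22609 = -23193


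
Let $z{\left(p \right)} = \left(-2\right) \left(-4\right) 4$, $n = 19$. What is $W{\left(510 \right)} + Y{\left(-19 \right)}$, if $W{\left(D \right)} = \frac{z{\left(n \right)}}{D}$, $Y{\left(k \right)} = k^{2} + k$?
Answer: $\frac{87226}{255} \approx 342.06$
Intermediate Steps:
$z{\left(p \right)} = 32$ ($z{\left(p \right)} = 8 \cdot 4 = 32$)
$Y{\left(k \right)} = k + k^{2}$
$W{\left(D \right)} = \frac{32}{D}$
$W{\left(510 \right)} + Y{\left(-19 \right)} = \frac{32}{510} - 19 \left(1 - 19\right) = 32 \cdot \frac{1}{510} - -342 = \frac{16}{255} + 342 = \frac{87226}{255}$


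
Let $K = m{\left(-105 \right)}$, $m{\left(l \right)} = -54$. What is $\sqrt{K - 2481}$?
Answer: $13 i \sqrt{15} \approx 50.349 i$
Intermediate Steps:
$K = -54$
$\sqrt{K - 2481} = \sqrt{-54 - 2481} = \sqrt{-2535} = 13 i \sqrt{15}$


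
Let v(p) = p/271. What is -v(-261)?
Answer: 261/271 ≈ 0.96310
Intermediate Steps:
v(p) = p/271 (v(p) = p*(1/271) = p/271)
-v(-261) = -(-261)/271 = -1*(-261/271) = 261/271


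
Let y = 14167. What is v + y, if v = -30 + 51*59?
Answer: 17146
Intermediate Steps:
v = 2979 (v = -30 + 3009 = 2979)
v + y = 2979 + 14167 = 17146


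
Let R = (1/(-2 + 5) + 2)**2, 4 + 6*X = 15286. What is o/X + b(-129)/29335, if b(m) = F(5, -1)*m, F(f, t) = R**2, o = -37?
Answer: -32473954/224148735 ≈ -0.14488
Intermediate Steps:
X = 2547 (X = -2/3 + (1/6)*15286 = -2/3 + 7643/3 = 2547)
R = 49/9 (R = (1/3 + 2)**2 = (7/3)**2 = 49/9 ≈ 5.4444)
F(f, t) = 2401/81 (F(f, t) = (49/9)**2 = 2401/81)
b(m) = 2401*m/81
o/X + b(-129)/29335 = -37/2547 + ((2401/81)*(-129))/29335 = -37*1/2547 - 103243/27*1/29335 = -37/2547 - 103243/792045 = -32473954/224148735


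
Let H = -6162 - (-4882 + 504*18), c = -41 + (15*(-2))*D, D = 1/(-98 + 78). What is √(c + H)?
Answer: I*√41566/2 ≈ 101.94*I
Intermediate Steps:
D = -1/20 (D = 1/(-20) = -1/20 ≈ -0.050000)
c = -79/2 (c = -41 + (15*(-2))*(-1/20) = -41 - 30*(-1/20) = -41 + 3/2 = -79/2 ≈ -39.500)
H = -10352 (H = -6162 - (-4882 + 9072) = -6162 - 1*4190 = -6162 - 4190 = -10352)
√(c + H) = √(-79/2 - 10352) = √(-20783/2) = I*√41566/2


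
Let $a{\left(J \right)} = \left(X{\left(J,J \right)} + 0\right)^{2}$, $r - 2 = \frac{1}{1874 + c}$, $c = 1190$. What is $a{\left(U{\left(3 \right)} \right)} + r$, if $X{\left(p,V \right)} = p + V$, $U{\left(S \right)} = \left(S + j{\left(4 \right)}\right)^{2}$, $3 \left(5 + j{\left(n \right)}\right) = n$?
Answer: $\frac{692545}{248184} \approx 2.7905$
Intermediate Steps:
$j{\left(n \right)} = -5 + \frac{n}{3}$
$U{\left(S \right)} = \left(- \frac{11}{3} + S\right)^{2}$ ($U{\left(S \right)} = \left(S + \left(-5 + \frac{1}{3} \cdot 4\right)\right)^{2} = \left(S + \left(-5 + \frac{4}{3}\right)\right)^{2} = \left(S - \frac{11}{3}\right)^{2} = \left(- \frac{11}{3} + S\right)^{2}$)
$X{\left(p,V \right)} = V + p$
$r = \frac{6129}{3064}$ ($r = 2 + \frac{1}{1874 + 1190} = 2 + \frac{1}{3064} = \frac{6129}{3064} \approx 2.0003$)
$a{\left(J \right)} = 4 J^{2}$ ($a{\left(J \right)} = \left(\left(J + J\right) + 0\right)^{2} = \left(2 J + 0\right)^{2} = \left(2 J\right)^{2} = 4 J^{2}$)
$a{\left(U{\left(3 \right)} \right)} + r = 4 \left(\frac{\left(-11 + 3 \cdot 3\right)^{2}}{9}\right)^{2} + \frac{6129}{3064} = 4 \left(\frac{\left(-11 + 9\right)^{2}}{9}\right)^{2} + \frac{6129}{3064} = 4 \left(\frac{\left(-2\right)^{2}}{9}\right)^{2} + \frac{6129}{3064} = 4 \left(\frac{1}{9} \cdot 4\right)^{2} + \frac{6129}{3064} = 4 \left(\frac{4}{9}\right)^{2} + \frac{6129}{3064} = 4 \cdot \frac{16}{81} + \frac{6129}{3064} = \frac{64}{81} + \frac{6129}{3064} = \frac{692545}{248184}$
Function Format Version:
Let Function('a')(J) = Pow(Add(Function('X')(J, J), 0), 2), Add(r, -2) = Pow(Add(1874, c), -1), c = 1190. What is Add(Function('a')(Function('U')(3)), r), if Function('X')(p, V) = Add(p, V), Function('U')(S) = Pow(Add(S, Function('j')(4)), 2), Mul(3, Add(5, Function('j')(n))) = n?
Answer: Rational(692545, 248184) ≈ 2.7905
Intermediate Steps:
Function('j')(n) = Add(-5, Mul(Rational(1, 3), n))
Function('U')(S) = Pow(Add(Rational(-11, 3), S), 2) (Function('U')(S) = Pow(Add(S, Add(-5, Mul(Rational(1, 3), 4))), 2) = Pow(Add(S, Add(-5, Rational(4, 3))), 2) = Pow(Add(S, Rational(-11, 3)), 2) = Pow(Add(Rational(-11, 3), S), 2))
Function('X')(p, V) = Add(V, p)
r = Rational(6129, 3064) (r = Add(2, Pow(Add(1874, 1190), -1)) = Add(2, Pow(3064, -1)) = Add(2, Rational(1, 3064)) = Rational(6129, 3064) ≈ 2.0003)
Function('a')(J) = Mul(4, Pow(J, 2)) (Function('a')(J) = Pow(Add(Add(J, J), 0), 2) = Pow(Add(Mul(2, J), 0), 2) = Pow(Mul(2, J), 2) = Mul(4, Pow(J, 2)))
Add(Function('a')(Function('U')(3)), r) = Add(Mul(4, Pow(Mul(Rational(1, 9), Pow(Add(-11, Mul(3, 3)), 2)), 2)), Rational(6129, 3064)) = Add(Mul(4, Pow(Mul(Rational(1, 9), Pow(Add(-11, 9), 2)), 2)), Rational(6129, 3064)) = Add(Mul(4, Pow(Mul(Rational(1, 9), Pow(-2, 2)), 2)), Rational(6129, 3064)) = Add(Mul(4, Pow(Mul(Rational(1, 9), 4), 2)), Rational(6129, 3064)) = Add(Mul(4, Pow(Rational(4, 9), 2)), Rational(6129, 3064)) = Add(Mul(4, Rational(16, 81)), Rational(6129, 3064)) = Add(Rational(64, 81), Rational(6129, 3064)) = Rational(692545, 248184)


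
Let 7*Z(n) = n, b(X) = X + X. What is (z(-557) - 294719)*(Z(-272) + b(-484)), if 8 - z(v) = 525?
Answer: 2080823328/7 ≈ 2.9726e+8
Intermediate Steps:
b(X) = 2*X
Z(n) = n/7
z(v) = -517 (z(v) = 8 - 1*525 = 8 - 525 = -517)
(z(-557) - 294719)*(Z(-272) + b(-484)) = (-517 - 294719)*((⅐)*(-272) + 2*(-484)) = -295236*(-272/7 - 968) = -295236*(-7048/7) = 2080823328/7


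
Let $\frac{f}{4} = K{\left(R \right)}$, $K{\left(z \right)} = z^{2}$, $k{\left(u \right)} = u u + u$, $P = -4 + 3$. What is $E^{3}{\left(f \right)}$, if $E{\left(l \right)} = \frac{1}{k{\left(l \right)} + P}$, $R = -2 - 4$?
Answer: $\frac{1}{9101837611439} \approx 1.0987 \cdot 10^{-13}$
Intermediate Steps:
$P = -1$
$k{\left(u \right)} = u + u^{2}$ ($k{\left(u \right)} = u^{2} + u = u + u^{2}$)
$R = -6$ ($R = -2 - 4 = -6$)
$f = 144$ ($f = 4 \left(-6\right)^{2} = 4 \cdot 36 = 144$)
$E{\left(l \right)} = \frac{1}{-1 + l \left(1 + l\right)}$ ($E{\left(l \right)} = \frac{1}{l \left(1 + l\right) - 1} = \frac{1}{-1 + l \left(1 + l\right)}$)
$E^{3}{\left(f \right)} = \left(\frac{1}{-1 + 144 \left(1 + 144\right)}\right)^{3} = \left(\frac{1}{-1 + 144 \cdot 145}\right)^{3} = \left(\frac{1}{-1 + 20880}\right)^{3} = \left(\frac{1}{20879}\right)^{3} = \frac{1}{9101837611439}$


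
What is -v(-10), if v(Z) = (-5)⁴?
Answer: -625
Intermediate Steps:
v(Z) = 625
-v(-10) = -1*625 = -625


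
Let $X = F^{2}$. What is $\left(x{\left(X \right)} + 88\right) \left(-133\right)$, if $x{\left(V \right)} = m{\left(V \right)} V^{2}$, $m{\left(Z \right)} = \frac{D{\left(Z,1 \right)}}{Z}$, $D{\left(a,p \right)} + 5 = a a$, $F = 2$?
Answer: $-17556$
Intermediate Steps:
$D{\left(a,p \right)} = -5 + a^{2}$ ($D{\left(a,p \right)} = -5 + a a = -5 + a^{2}$)
$X = 4$ ($X = 2^{2} = 4$)
$m{\left(Z \right)} = \frac{-5 + Z^{2}}{Z}$
$x{\left(V \right)} = V^{2} \left(V - \frac{5}{V}\right)$ ($x{\left(V \right)} = \left(V - \frac{5}{V}\right) V^{2} = V^{2} \left(V - \frac{5}{V}\right)$)
$\left(x{\left(X \right)} + 88\right) \left(-133\right) = \left(4 \left(-5 + 4^{2}\right) + 88\right) \left(-133\right) = \left(4 \left(-5 + 16\right) + 88\right) \left(-133\right) = \left(4 \cdot 11 + 88\right) \left(-133\right) = \left(44 + 88\right) \left(-133\right) = 132 \left(-133\right) = -17556$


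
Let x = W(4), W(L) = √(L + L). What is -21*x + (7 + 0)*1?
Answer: 7 - 42*√2 ≈ -52.397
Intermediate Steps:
W(L) = √2*√L (W(L) = √(2*L) = √2*√L)
x = 2*√2 (x = √2*√4 = √2*2 = 2*√2 ≈ 2.8284)
-21*x + (7 + 0)*1 = -42*√2 + (7 + 0)*1 = -42*√2 + 7*1 = -42*√2 + 7 = 7 - 42*√2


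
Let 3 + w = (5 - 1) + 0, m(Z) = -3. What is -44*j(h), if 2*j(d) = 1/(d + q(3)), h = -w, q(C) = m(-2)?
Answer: 11/2 ≈ 5.5000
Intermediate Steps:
w = 1 (w = -3 + ((5 - 1) + 0) = -3 + (4 + 0) = -3 + 4 = 1)
q(C) = -3
h = -1 (h = -1*1 = -1)
j(d) = 1/(2*(-3 + d)) (j(d) = 1/(2*(d - 3)) = 1/(2*(-3 + d)))
-44*j(h) = -22/(-3 - 1) = -22/(-4) = -22*(-1)/4 = -44*(-⅛) = 11/2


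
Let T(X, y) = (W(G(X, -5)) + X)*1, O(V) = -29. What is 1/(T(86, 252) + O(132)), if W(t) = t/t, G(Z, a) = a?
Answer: 1/58 ≈ 0.017241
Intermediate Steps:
W(t) = 1
T(X, y) = 1 + X (T(X, y) = (1 + X)*1 = 1 + X)
1/(T(86, 252) + O(132)) = 1/((1 + 86) - 29) = 1/(87 - 29) = 1/58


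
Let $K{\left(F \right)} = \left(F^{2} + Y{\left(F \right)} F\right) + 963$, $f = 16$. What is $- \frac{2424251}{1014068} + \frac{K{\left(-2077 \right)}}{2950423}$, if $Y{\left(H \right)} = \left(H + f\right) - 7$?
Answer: $\frac{1578689372531}{2991929550764} \approx 0.52765$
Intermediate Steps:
$Y{\left(H \right)} = 9 + H$ ($Y{\left(H \right)} = \left(H + 16\right) - 7 = \left(16 + H\right) - 7 = 9 + H$)
$K{\left(F \right)} = 963 + F^{2} + F \left(9 + F\right)$ ($K{\left(F \right)} = \left(F^{2} + \left(9 + F\right) F\right) + 963 = \left(F^{2} + F \left(9 + F\right)\right) + 963 = 963 + F^{2} + F \left(9 + F\right)$)
$- \frac{2424251}{1014068} + \frac{K{\left(-2077 \right)}}{2950423} = - \frac{2424251}{1014068} + \frac{963 + \left(-2077\right)^{2} - 2077 \left(9 - 2077\right)}{2950423} = \left(-2424251\right) \frac{1}{1014068} + \left(963 + 4313929 - -4295236\right) \frac{1}{2950423} = - \frac{2424251}{1014068} + \left(963 + 4313929 + 4295236\right) \frac{1}{2950423} = - \frac{2424251}{1014068} + 8610128 \cdot \frac{1}{2950423} = - \frac{2424251}{1014068} + \frac{8610128}{2950423} = \frac{1578689372531}{2991929550764}$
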